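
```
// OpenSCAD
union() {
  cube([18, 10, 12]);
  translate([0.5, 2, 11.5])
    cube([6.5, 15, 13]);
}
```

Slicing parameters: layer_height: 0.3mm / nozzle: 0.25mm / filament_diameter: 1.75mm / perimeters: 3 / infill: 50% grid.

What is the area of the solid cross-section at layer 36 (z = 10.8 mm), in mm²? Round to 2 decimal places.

180.00 mm²

At z = 10.8 mm: the cube (footprint 18×10) is included at this height (area 180.00 mm²); the cube at (0.5, 2) is not intersected at this z (z outside [11.5, 24.5]); Combining (union): only the 18×10 cube is present, so the union is just that shape — area = 180.00 mm². Overall, the cross-section is a single solid region. Net area = 180.00 mm².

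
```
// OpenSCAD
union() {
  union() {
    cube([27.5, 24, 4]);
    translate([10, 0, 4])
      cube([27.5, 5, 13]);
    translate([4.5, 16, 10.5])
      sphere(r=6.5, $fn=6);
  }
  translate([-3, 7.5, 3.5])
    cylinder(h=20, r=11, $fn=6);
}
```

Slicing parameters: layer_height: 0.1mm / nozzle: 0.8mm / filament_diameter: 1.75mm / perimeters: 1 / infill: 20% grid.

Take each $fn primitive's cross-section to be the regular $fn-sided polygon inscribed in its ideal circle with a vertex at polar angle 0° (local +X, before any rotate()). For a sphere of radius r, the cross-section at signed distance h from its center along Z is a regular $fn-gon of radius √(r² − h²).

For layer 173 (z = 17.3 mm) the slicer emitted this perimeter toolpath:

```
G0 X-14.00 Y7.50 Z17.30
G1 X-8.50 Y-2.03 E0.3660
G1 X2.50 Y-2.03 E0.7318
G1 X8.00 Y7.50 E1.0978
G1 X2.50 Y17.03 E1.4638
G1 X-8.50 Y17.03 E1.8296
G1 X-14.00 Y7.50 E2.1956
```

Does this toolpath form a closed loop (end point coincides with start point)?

yes

Start point (G0): (-14.00, 7.50). End point (last G1): the path returns to the start — closed.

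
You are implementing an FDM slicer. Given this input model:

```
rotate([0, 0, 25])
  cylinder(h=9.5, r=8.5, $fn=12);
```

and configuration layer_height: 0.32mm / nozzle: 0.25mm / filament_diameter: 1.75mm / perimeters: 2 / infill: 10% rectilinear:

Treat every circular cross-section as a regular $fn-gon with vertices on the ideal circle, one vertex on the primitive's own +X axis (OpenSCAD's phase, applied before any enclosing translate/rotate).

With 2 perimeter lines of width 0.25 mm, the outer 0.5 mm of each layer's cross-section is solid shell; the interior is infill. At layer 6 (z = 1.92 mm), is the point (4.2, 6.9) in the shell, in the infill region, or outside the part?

At z = 1.92 mm: the cylinder: section is a regular 12-gon, circumradius r=8.5; (whole slice rotated 25° about Z — lengths, areas and connectivity unchanged). Overall, the cross-section is a single solid region. Undo the 25° rotation: the query point maps to (6.723, 4.479) in the un-rotated model frame. The nearest boundary edge runs (7.36, 4.25)→(4.25, 7.36); distance from the point to it = 0.29 mm. The point is inside the cross-section, 0.29 mm from the nearest boundary — within the 0.5 mm shell band (2 × 0.25).

shell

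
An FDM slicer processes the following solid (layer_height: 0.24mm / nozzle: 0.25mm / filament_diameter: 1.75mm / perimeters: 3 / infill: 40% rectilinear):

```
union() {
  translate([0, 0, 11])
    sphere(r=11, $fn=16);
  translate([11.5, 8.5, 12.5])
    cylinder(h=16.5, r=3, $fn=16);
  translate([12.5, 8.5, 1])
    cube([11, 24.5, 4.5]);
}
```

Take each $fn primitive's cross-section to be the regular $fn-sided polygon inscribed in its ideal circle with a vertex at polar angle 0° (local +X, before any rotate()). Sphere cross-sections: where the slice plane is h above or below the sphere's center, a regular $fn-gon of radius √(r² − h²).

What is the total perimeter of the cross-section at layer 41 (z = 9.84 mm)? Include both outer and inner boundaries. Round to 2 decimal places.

At z = 9.84 mm: the r=11 sphere contributes a regular 16-gon of circumradius √(11²−1.16²) = 10.939 (perimeter = 2·16·10.939·sin(180°/16) = 68.29 mm); the cylinder at (11.5, 8.5) is not intersected at this z (z outside [12.5, 29]); the cube at (12.5, 8.5) does not reach this height (z outside [1, 5.5]); Merging all regions: only the r=11 sphere is present, so the union is just that shape — boundary = 68.29 mm. Overall, the cross-section is a single solid region. Total boundary length (outer) = 68.29 mm.

68.29 mm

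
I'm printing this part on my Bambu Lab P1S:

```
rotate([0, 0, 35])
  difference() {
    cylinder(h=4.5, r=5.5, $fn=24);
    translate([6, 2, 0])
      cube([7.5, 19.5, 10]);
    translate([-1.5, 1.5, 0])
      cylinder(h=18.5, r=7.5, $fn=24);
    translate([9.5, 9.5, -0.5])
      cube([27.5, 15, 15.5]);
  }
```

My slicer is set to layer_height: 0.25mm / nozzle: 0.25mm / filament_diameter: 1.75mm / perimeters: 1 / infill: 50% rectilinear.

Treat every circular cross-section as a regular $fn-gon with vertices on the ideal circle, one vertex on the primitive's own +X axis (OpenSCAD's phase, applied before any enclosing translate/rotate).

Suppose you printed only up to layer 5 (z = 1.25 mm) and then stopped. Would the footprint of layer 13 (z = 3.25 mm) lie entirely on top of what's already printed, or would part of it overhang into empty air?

Compare the two slices. At z = 1.25: the r=5.5 cylinder gives a regular 24-gon of circumradius 5.5 (constant along its height) (area = (24/2)·5.500²·sin(360°/24) = 93.95 mm²); the cube at (6, 2) (footprint 7.5×19.5) is included at this height (area 146.25 mm²); the r=7.5 cylinder at (-1.5, 1.5) gives a regular 24-gon of circumradius 7.5 (constant along its height) (area = (24/2)·7.500²·sin(360°/24) = 174.70 mm²); the 27.5×15 cube at (9.5, 9.5) contributes its full rectangle (area 412.50 mm²); Taking the first minus the rest: starting from the r=5.5 cylinder (93.95 mm²), the 7.5×19.5 cube at (6, 2) misses the remaining region (no effect); the r=7.5 cylinder at (-1.5, 1.5) partially overlaps it — only the 93.55 mm² overlap (of its 174.70 mm²) is removed, clipping the outline; the 27.5×15 cube at (9.5, 9.5) misses the remaining region (no effect) — area = 0.40 mm²; (whole slice rotated 35° about Z — lengths, areas and connectivity unchanged). At z = 3.25: the r=5.5 cylinder gives a regular 24-gon of circumradius 5.5 (constant along its height) (area = (24/2)·5.500²·sin(360°/24) = 93.95 mm²); the cube at (6, 2) is present — its section is the full 7.5×19.5 rectangle (area 146.25 mm²); the r=7.5 cylinder at (-1.5, 1.5) gives a regular 24-gon of circumradius 7.5 (constant along its height) (area = (24/2)·7.500²·sin(360°/24) = 174.70 mm²); the 27.5×15 cube at (9.5, 9.5) contributes its full rectangle (area 412.50 mm²); Taking the first minus the rest: starting from the r=5.5 cylinder (93.95 mm²), the 7.5×19.5 cube at (6, 2) misses the remaining region (no effect); the r=7.5 cylinder at (-1.5, 1.5) partially overlaps it — only the 93.55 mm² overlap (of its 174.70 mm²) is removed, clipping the outline; the 27.5×15 cube at (9.5, 9.5) misses the remaining region (no effect) — area = 0.40 mm²; (whole slice rotated 35° about Z — lengths, areas and connectivity unchanged). Checking containment: the cross-section at z = 3.25 is a subset of the cross-section at z = 1.25.

entirely on top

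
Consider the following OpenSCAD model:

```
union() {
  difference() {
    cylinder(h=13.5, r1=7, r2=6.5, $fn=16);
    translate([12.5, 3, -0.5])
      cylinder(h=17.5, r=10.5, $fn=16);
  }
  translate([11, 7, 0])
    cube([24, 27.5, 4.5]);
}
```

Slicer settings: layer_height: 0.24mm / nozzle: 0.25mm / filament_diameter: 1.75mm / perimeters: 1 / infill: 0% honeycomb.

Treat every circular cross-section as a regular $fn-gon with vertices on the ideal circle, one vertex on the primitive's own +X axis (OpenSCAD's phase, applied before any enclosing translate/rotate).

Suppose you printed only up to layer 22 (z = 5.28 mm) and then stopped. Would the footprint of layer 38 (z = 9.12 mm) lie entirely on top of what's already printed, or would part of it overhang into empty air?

Compare the two slices. At z = 5.28: the cone: at t=0.391 of its height the radius interpolates to r₁+(r₂−r₁)t = 6.804, giving a regular 16-gon of that circumradius (area = (16/2)·6.804²·sin(360°/16) = 141.75 mm²); the r=10.5 cylinder at (12.5, 3) gives a regular 16-gon of circumradius 10.5 (constant along its height) (area = (16/2)·10.500²·sin(360°/16) = 337.53 mm²); Subtracting the remaining from the first: starting from the cone (141.75 mm²), the r=10.5 cylinder at (12.5, 3) partially overlaps it — only the 31.44 mm² overlap (of its 337.53 mm²) is removed, clipping the outline — area = 110.30 mm²; the cube at (11, 7) is absent (z outside [0, 4.5]); Combining (union): only that combined region is present, so the union is just that shape — area = 110.30 mm². At z = 9.12: the cone (r1=7→r2=6.5) has section circumradius 6.662 here — a regular 16-gon (area = (16/2)·6.662²·sin(360°/16) = 135.88 mm²); the r=10.5 cylinder at (12.5, 3) gives a regular 16-gon of circumradius 10.5 (constant along its height) (area = (16/2)·10.500²·sin(360°/16) = 337.53 mm²); Taking the first minus the rest: starting from the cone (135.88 mm²), the r=10.5 cylinder at (12.5, 3) partially overlaps it — only the 29.69 mm² overlap (of its 337.53 mm²) is removed, clipping the outline — area = 106.20 mm²; the cube at (11, 7) is absent (z outside [0, 4.5]); Merging all regions: only the result so far is present, so the union is just that shape — area = 106.20 mm². Checking containment: the cross-section at z = 9.12 is a subset of the cross-section at z = 5.28.

entirely on top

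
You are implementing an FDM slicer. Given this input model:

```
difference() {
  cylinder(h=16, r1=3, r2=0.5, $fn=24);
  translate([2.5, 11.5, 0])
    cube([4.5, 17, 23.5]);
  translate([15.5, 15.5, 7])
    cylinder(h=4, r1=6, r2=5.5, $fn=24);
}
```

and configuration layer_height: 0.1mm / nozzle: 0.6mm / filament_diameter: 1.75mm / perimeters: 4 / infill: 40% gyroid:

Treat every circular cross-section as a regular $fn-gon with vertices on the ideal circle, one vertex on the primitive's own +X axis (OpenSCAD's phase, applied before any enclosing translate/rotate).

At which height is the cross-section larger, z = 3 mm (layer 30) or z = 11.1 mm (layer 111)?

layer 30 (z = 3 mm)

Layer 30 (z = 3): the cone (r1=3→r2=0.5) has section circumradius 2.531 here — a regular 24-gon (area = (24/2)·2.531²·sin(360°/24) = 19.90 mm²); the cube at (2.5, 11.5) (footprint 4.5×17) is included at this height (area 76.50 mm²); the cone at (15.5, 15.5) is not intersected at this z (z outside [7, 11]); Taking the first minus the rest: starting from the cone (19.90 mm²), the 4.5×17 cube at (2.5, 11.5) misses the remaining region (no effect) — area = 19.90 mm². So its area = 19.90 mm². Layer 111 (z = 11.1): the cone (r1=3→r2=0.5) has section circumradius 1.266 here — a regular 24-gon (area = (24/2)·1.266²·sin(360°/24) = 4.97 mm²); the cube at (2.5, 11.5) is present — its section is the full 4.5×17 rectangle (area 76.50 mm²); the cone at (15.5, 15.5) is not intersected at this z (z outside [7, 11]); Subtracting the remaining from the first: starting from the cone (4.97 mm²), the 4.5×17 cube at (2.5, 11.5) misses the remaining region (no effect) — area = 4.97 mm². So its area = 4.97 mm². Layer 30 is larger (19.90 vs 4.97 mm²).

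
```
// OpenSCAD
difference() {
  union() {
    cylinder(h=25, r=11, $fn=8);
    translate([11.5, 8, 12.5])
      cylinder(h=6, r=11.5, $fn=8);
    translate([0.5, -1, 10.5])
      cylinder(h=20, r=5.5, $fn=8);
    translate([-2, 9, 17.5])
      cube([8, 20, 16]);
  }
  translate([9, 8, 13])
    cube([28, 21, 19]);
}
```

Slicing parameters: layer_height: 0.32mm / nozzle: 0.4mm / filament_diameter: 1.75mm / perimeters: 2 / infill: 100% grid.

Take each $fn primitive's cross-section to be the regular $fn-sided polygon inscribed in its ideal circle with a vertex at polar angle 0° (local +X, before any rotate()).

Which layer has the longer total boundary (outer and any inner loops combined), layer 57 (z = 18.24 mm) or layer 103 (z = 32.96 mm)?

layer 57 (z = 18.24 mm)

Layer 57 (z = 18.24): the r=11 cylinder contributes a regular 8-gon of circumradius 11 (perimeter = 2·8·11.000·sin(180°/8) = 67.35 mm); the r=11.5 cylinder at (11.5, 8) gives a regular 8-gon of circumradius 11.5 (constant along its height) (perimeter = 2·8·11.500·sin(180°/8) = 70.41 mm); the r=5.5 cylinder at (0.5, -1) contributes a regular 8-gon of circumradius 5.5 (perimeter = 2·8·5.500·sin(180°/8) = 33.68 mm); the cube at (-2, 9) (footprint 8×20) is included at this height (perimeter 56.00 mm); Taking the union: the regions partially overlap (shared area 202.72 mm²), so the edge portions inside another operand are dropped and the merged outline is re-measured after clipping — boundary = 126.88 mm; the cube at (9, 8) is present — its section is the full 28×21 rectangle (perimeter 98.00 mm); Subtracting the remaining from the first: starting from the result so far, the 28×21 cube at (9, 8) partially overlaps it — only the 120.97 mm² overlap (of its 588.00 mm²) is removed, clipping the outline — boundary = 131.03 mm. So its perimeter = 131.03 mm. Layer 103 (z = 32.96): the cylinder is not intersected at this z (z outside [0, 25]); the cylinder at (11.5, 8) does not reach this height (z outside [12.5, 18.5]); the cylinder at (0.5, -1) is not intersected at this z (z outside [10.5, 30.5]); the cube at (-2, 9) (footprint 8×20) is included at this height (perimeter 56.00 mm); Taking the union: only the 8×20 cube at (-2, 9) is present, so the union is just that shape — boundary = 56.00 mm; the cube at (9, 8) does not reach this height (z outside [13, 32]); Subtracting the remaining from the first: none of the subtracted shapes is present at this height, so the result so far is unchanged — boundary = 56.00 mm. So its perimeter = 56.00 mm. Layer 57 is larger (131.03 vs 56.00 mm).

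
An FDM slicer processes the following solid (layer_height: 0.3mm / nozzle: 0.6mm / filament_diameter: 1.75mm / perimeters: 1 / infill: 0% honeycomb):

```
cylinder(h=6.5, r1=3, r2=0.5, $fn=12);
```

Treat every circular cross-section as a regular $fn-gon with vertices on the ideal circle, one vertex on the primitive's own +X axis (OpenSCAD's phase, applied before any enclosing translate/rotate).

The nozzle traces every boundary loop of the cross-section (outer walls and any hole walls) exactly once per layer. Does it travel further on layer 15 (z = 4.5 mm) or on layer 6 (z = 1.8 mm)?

Layer 15 (z = 4.5): the cone: at t=0.692 of its height the radius interpolates to r₁+(r₂−r₁)t = 1.269, giving a regular 12-gon of that circumradius (perimeter = 2·12·1.269·sin(180°/12) = 7.88 mm). So its perimeter = 7.88 mm. Layer 6 (z = 1.8): the cone: at t=0.277 of its height the radius interpolates to r₁+(r₂−r₁)t = 2.308, giving a regular 12-gon of that circumradius (perimeter = 2·12·2.308·sin(180°/12) = 14.33 mm). So its perimeter = 14.33 mm. Layer 6 is larger (14.33 vs 7.88 mm).

layer 6 (z = 1.8 mm)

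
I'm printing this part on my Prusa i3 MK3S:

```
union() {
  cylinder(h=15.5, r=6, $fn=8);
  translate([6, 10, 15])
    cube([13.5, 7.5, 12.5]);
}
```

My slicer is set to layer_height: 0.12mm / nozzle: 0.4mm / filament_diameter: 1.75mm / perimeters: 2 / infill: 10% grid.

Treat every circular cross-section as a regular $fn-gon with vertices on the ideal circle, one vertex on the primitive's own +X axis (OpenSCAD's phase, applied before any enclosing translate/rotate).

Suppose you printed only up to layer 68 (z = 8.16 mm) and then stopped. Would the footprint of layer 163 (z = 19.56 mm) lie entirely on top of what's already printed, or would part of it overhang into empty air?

part overhangs

Compare the two slices. At z = 8.16: the r=6 cylinder gives a regular 8-gon of circumradius 6 (constant along its height) (area = (8/2)·6.000²·sin(360°/8) = 101.82 mm²); the cube at (6, 10) is absent (z outside [15, 27.5]); Taking the union: only the r=6 cylinder is present, so the union is just that shape — area = 101.82 mm². At z = 19.56: the cylinder is absent (z outside [0, 15.5]); the cube at (6, 10) is present — its section is the full 13.5×7.5 rectangle (area 101.25 mm²); Taking the union: only the 13.5×7.5 cube at (6, 10) is present, so the union is just that shape — area = 101.25 mm². Checking containment: at z = 19.56 the cross-section extends beyond the z = 8.16 cross-section by about 101.25 mm².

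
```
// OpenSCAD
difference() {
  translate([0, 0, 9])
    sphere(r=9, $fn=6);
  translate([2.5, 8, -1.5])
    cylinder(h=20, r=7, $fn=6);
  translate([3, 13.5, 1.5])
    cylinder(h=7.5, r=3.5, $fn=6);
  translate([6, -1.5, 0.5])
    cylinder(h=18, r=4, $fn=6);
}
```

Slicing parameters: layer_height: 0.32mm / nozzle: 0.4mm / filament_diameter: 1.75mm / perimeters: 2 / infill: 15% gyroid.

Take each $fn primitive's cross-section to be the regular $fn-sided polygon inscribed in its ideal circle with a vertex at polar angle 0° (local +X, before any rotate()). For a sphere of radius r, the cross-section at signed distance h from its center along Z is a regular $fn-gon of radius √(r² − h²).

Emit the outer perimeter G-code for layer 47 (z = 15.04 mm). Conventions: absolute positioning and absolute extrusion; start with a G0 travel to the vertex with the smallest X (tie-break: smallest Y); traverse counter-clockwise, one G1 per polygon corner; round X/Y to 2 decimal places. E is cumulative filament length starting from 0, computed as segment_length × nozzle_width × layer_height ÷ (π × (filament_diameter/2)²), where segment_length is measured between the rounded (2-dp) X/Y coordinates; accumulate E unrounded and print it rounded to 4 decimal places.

At z = 15.04 mm: the r=9 sphere slices to a regular 6-gon of circumradius 6.672 (√(r²−h²) with h=6.04 from center); the cylinder at (2.5, 8): section is a regular 6-gon, circumradius r=7; the cylinder at (3, 13.5) is absent (z outside [1.5, 9]); the r=4 cylinder at (6, -1.5) contributes a regular 6-gon of circumradius 4; Taking the first minus the rest: starting from the r=9 sphere, the r=7 cylinder at (2.5, 8) partially overlaps it — only the 25.17 mm² overlap (of its 127.31 mm²) is removed, clipping the outline; the r=4 cylinder at (6, -1.5) partially overlaps it — only the 17.19 mm² overlap (of its 41.57 mm²) is removed, clipping the outline — 1 connected region. The outline is a single polygon with 9 vertices. Extrusion per mm of travel: 0.4 × 0.32 / (π × 0.875²) = 0.053216. Accumulating E over each segment gives final E = 2.0468.

G0 X-6.67 Y0.00 Z15.04
G1 X-3.34 Y-5.78 E0.3550
G1 X3.34 Y-5.78 E0.7105
G1 X3.90 Y-4.80 E0.7705
G1 X2.00 Y-1.50 E0.9732
G1 X3.98 Y1.94 E1.1844
G1 X-1.00 Y1.94 E1.4494
G1 X-3.22 Y5.78 E1.6855
G1 X-3.34 Y5.78 E1.6918
G1 X-6.67 Y0.00 E2.0468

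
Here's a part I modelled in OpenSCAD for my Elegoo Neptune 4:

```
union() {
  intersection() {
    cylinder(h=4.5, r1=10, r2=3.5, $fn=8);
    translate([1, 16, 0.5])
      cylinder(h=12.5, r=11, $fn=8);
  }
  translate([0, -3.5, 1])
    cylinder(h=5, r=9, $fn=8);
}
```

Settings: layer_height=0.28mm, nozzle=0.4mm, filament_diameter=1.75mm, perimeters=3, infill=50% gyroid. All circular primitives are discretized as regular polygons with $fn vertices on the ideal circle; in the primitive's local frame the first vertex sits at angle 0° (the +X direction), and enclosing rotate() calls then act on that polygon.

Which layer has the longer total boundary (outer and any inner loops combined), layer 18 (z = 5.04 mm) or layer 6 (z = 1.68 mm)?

layer 6 (z = 1.68 mm)

Layer 18 (z = 5.04): the cone is absent (z outside [0, 4.5]); the r=11 cylinder at (1, 16) gives a regular 8-gon of circumradius 11 (constant along its height) (perimeter = 2·8·11.000·sin(180°/8) = 67.35 mm); Keeping only the common overlap: at least one operand is absent at this height, so nothing remains; the r=9 cylinder at (0, -3.5) contributes a regular 8-gon of circumradius 9 (perimeter = 2·8·9.000·sin(180°/8) = 55.11 mm); Combining (union): only the r=9 cylinder at (0, -3.5) is present, so the union is just that shape — boundary = 55.11 mm. So its perimeter = 55.11 mm. Layer 6 (z = 1.68): the cone contributes a regular 8-gon of circumradius 7.573 (interpolated between r1=10 and r2=3.5 at t=0.373) (perimeter = 2·8·7.573·sin(180°/8) = 46.37 mm); the r=11 cylinder at (1, 16) contributes a regular 8-gon of circumradius 11 (perimeter = 2·8·11.000·sin(180°/8) = 67.35 mm); Taking the intersection: the r=11 cylinder at (1, 16) partially overlaps the cone; clipping to the common part keeps 7.79 mm² — boundary = 13.45 mm; the r=9 cylinder at (0, -3.5) contributes a regular 8-gon of circumradius 9 (perimeter = 2·8·9.000·sin(180°/8) = 55.11 mm); Taking the union: the regions partially overlap (shared area 0.09 mm²), so the edge portions inside another operand are dropped and the merged outline is re-measured after clipping — boundary = 65.94 mm. So its perimeter = 65.94 mm. Layer 6 is larger (65.94 vs 55.11 mm).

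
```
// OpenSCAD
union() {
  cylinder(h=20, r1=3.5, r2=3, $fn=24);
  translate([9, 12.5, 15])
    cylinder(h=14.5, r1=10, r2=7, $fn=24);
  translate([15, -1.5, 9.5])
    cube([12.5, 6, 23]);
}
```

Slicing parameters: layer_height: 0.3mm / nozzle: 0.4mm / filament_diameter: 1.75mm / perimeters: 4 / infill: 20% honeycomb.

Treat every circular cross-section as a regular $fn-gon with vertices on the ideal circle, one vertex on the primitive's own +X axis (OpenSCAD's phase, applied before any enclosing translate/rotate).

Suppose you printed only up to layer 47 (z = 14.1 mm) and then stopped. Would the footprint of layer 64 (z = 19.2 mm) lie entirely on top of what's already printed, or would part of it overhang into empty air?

part overhangs

Compare the two slices. At z = 14.1: the cone (r1=3.5→r2=3) has section circumradius 3.147 here — a regular 24-gon (area = (24/2)·3.147²·sin(360°/24) = 30.77 mm²); the cone at (9, 12.5) is not intersected at this z (z outside [15, 29.5]); the 12.5×6 cube at (15, -1.5) contributes its full rectangle (area 75.00 mm²); Taking the union: the 2 present regions are separate (no shared area or edge), so areas and boundary lengths simply add and each stays a separate island — area = 105.77 mm². At z = 19.2: the cone contributes a regular 24-gon of circumradius 3.020 (interpolated between r1=3.5 and r2=3 at t=0.960) (area = (24/2)·3.020²·sin(360°/24) = 28.33 mm²); the cone at (9, 12.5) (r1=10→r2=7) has section circumradius 9.131 here — a regular 24-gon (area = (24/2)·9.131²·sin(360°/24) = 258.95 mm²); the cube at (15, -1.5) is present — its section is the full 12.5×6 rectangle (area 75.00 mm²); Combining (union): the 3 present regions are separate (no shared area or edge), so areas and boundary lengths simply add and each stays a separate island — area = 362.28 mm². Checking containment: at z = 19.2 the cross-section extends beyond the z = 14.1 cross-section by about 258.95 mm².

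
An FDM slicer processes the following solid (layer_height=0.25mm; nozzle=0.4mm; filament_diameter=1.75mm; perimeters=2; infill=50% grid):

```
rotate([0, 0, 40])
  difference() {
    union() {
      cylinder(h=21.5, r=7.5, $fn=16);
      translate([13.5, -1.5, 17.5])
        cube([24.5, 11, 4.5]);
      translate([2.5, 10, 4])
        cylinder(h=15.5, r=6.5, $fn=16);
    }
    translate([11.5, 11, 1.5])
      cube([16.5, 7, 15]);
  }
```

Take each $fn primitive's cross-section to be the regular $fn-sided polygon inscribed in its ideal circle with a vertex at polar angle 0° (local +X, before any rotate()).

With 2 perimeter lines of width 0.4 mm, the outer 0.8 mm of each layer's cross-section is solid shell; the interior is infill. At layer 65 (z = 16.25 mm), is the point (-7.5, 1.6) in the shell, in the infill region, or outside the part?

At z = 16.25 mm: the r=7.5 cylinder contributes a regular 16-gon of circumradius 7.5; the cube at (13.5, -1.5) is absent (z outside [17.5, 22]); the r=6.5 cylinder at (2.5, 10) gives a regular 16-gon of circumradius 6.5 (constant along its height); Merging all regions: the regions partially overlap (shared area 22.13 mm²), so overlapping operands fuse into one piece — 1 connected region; the 16.5×7 cube at (11.5, 11) contributes its full rectangle; After the difference (first − rest): starting from the result so far, the 16.5×7 cube at (11.5, 11) misses the remaining region (no effect) — 1 connected region; (whole slice rotated 40° about Z — lengths, areas and connectivity unchanged). Overall, the cross-section is a single solid region. Undo the 40° rotation: the query point maps to (-4.717, 6.047) in the un-rotated model frame. The nearest boundary edge runs (-5.30, 5.30)→(-3.04, 6.82); distance from the point to it = 0.29 mm. The point is not inside any of the regions above, so it lies outside the cross-section (0.29 mm from the nearest boundary).

outside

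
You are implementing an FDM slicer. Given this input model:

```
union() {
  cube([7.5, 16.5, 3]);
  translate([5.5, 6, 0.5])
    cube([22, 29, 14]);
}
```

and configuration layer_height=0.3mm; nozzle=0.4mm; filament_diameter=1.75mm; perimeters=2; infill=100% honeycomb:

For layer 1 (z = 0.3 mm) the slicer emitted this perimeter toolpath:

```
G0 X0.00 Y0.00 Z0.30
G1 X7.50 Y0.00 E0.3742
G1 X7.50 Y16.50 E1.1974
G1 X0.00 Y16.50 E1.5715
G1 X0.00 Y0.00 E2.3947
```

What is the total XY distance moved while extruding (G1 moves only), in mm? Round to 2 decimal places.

48.00 mm

Sum the Euclidean lengths of each G1 segment: total = 48.00 mm.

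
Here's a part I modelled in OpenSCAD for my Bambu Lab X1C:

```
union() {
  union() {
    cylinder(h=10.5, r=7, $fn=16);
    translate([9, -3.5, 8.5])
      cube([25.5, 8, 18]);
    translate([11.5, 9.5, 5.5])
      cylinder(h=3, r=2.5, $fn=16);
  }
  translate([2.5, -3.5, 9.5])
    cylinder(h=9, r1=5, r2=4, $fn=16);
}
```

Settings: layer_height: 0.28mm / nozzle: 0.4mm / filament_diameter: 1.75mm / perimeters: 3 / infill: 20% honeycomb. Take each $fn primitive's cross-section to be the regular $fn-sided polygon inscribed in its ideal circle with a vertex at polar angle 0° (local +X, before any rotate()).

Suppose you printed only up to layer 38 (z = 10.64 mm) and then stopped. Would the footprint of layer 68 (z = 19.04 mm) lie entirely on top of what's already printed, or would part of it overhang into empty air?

entirely on top

Compare the two slices. At z = 10.64: the cylinder does not reach this height (z outside [0, 10.5]); the cube at (9, -3.5) is present — its section is the full 25.5×8 rectangle (area 204.00 mm²); the cylinder at (11.5, 9.5) is not intersected at this z (z outside [5.5, 8.5]); Merging all regions: only the 25.5×8 cube at (9, -3.5) is present, so the union is just that shape — area = 204.00 mm²; the cone at (2.5, -3.5): at t=0.127 of its height the radius interpolates to r₁+(r₂−r₁)t = 4.873, giving a regular 16-gon of that circumradius (area = (16/2)·4.873²·sin(360°/16) = 72.71 mm²); Taking the union: the 2 present regions are separate (no shared area or edge), so areas and boundary lengths simply add and each stays a separate island — area = 276.71 mm². At z = 19.04: the cylinder is absent (z outside [0, 10.5]); the 25.5×8 cube at (9, -3.5) contributes its full rectangle (area 204.00 mm²); the cylinder at (11.5, 9.5) does not reach this height (z outside [5.5, 8.5]); Combining (union): only the 25.5×8 cube at (9, -3.5) is present, so the union is just that shape — area = 204.00 mm²; the cone at (2.5, -3.5) is absent (z outside [9.5, 18.5]); Merging all regions: only that combined region is present, so the union is just that shape — area = 204.00 mm². Checking containment: the cross-section at z = 19.04 is a subset of the cross-section at z = 10.64.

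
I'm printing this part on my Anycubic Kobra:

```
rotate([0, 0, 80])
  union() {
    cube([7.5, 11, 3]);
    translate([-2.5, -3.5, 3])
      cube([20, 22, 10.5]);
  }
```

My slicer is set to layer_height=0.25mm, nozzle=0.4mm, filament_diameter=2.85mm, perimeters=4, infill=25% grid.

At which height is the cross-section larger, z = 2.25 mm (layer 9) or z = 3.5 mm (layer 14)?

layer 14 (z = 3.5 mm)

Layer 9 (z = 2.25): the 7.5×11 cube contributes its full rectangle (area 82.50 mm²); the cube at (-2.5, -3.5) is absent (z outside [3, 13.5]); Combining (union): only the 7.5×11 cube is present, so the union is just that shape — area = 82.50 mm²; (whole slice rotated 80° about Z — lengths, areas and connectivity unchanged). So its area = 82.50 mm². Layer 14 (z = 3.5): the cube does not reach this height (z outside [0, 3]); the cube at (-2.5, -3.5) (footprint 20×22) is included at this height (area 440.00 mm²); Taking the union: only the 20×22 cube at (-2.5, -3.5) is present, so the union is just that shape — area = 440.00 mm²; (whole slice rotated 80° about Z — lengths, areas and connectivity unchanged). So its area = 440.00 mm². Layer 14 is larger (440.00 vs 82.50 mm²).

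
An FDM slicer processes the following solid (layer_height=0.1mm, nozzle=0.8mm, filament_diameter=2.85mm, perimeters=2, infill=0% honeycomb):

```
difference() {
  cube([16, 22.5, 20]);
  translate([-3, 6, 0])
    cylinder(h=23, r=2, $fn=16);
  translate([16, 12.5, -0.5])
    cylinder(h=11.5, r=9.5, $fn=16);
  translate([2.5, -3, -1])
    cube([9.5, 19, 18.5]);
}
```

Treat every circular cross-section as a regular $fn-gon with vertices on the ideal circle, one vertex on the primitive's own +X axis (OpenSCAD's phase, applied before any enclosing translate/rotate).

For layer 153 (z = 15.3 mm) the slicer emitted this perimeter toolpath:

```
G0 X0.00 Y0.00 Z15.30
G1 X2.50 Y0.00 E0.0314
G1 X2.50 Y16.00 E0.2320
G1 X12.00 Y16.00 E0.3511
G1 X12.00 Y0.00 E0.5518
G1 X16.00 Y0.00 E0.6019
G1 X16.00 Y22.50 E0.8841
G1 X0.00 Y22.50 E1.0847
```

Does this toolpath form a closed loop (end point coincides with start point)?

no

Start point (G0): (0.00, 0.00). End point (last G1): the path does not return to the start — open.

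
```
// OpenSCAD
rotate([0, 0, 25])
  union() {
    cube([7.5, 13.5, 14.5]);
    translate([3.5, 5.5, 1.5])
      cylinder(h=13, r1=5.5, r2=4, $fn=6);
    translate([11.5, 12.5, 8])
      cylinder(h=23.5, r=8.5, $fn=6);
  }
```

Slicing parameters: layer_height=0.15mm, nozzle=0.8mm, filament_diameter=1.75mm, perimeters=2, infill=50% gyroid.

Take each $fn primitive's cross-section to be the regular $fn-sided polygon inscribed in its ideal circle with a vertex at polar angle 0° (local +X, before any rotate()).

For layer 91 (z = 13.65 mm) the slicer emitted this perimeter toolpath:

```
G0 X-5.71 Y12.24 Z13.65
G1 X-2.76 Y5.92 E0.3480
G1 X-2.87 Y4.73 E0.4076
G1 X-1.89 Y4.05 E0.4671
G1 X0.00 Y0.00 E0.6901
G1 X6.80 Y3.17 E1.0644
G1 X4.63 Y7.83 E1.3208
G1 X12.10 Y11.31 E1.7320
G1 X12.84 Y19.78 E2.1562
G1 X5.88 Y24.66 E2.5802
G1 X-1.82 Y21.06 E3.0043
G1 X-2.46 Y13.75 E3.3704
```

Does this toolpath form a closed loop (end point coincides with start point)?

Start point (G0): (-5.71, 12.24). End point (last G1): the path does not return to the start — open.

no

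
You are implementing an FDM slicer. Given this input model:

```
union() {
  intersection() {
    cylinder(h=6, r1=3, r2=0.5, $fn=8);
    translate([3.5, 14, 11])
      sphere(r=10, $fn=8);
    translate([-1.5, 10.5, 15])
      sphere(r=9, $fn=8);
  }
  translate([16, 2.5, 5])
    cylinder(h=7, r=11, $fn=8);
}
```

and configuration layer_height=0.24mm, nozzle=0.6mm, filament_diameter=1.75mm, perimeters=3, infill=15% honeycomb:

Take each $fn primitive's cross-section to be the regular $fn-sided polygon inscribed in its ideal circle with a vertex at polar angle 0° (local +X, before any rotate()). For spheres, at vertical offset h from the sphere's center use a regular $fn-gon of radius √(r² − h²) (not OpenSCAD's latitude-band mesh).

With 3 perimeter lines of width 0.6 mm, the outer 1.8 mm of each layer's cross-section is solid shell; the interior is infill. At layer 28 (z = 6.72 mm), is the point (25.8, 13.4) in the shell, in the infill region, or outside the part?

outside

At z = 6.72 mm: the cone is absent (z outside [0, 6]); the r=10 sphere at (3.5, 14) contributes a regular 8-gon of circumradius √(10²−4.28²) = 9.038; the r=9 sphere at (-1.5, 10.5) contributes a regular 8-gon of circumradius √(9²−8.28²) = 3.527; Taking the intersection: at least one operand is absent at this height, so nothing remains; the r=11 cylinder at (16, 2.5) gives a regular 8-gon of circumradius 11 (constant along its height); Taking the union: only the r=11 cylinder at (16, 2.5) is present, so the union is just that shape — 1 connected region. Overall, the cross-section is a single solid region. The nearest boundary edge runs (27.00, 2.50)→(23.78, 10.28); distance from the point to it = 3.72 mm. The point is not inside any of the regions above, so it lies outside the cross-section (3.72 mm from the nearest boundary).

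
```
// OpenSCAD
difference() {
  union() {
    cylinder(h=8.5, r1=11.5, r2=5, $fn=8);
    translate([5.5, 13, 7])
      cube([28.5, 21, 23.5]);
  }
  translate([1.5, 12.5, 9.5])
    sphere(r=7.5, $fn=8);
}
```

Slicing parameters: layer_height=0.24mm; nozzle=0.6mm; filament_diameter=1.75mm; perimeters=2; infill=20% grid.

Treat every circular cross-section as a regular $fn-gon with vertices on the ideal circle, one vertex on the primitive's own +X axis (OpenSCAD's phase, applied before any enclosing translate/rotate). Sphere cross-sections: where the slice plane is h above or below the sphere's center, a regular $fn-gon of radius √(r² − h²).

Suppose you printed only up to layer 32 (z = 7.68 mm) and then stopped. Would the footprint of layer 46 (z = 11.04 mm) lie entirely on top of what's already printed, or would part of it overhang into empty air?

Compare the two slices. At z = 7.68: the cone (r1=11.5→r2=5) has section circumradius 5.627 here — a regular 8-gon (area = (8/2)·5.627²·sin(360°/8) = 89.56 mm²); the cube at (5.5, 13) is present — its section is the full 28.5×21 rectangle (area 598.50 mm²); Merging all regions: the 2 present regions are separate (no shared area or edge), so areas and boundary lengths simply add and each stays a separate island — area = 688.06 mm²; the r=7.5 sphere at (1.5, 12.5) slices to a regular 8-gon of circumradius 7.276 (√(r²−h²) with h=1.82 from center) (area = (8/2)·7.276²·sin(360°/8) = 149.73 mm²); After the difference (first − rest): starting from the result so far (688.06 mm²), the r=7.5 sphere at (1.5, 12.5) partially overlaps it — only the 10.06 mm² overlap (of its 149.73 mm²) is removed, clipping the outline — area = 678.00 mm². At z = 11.04: the cone does not reach this height (z outside [0, 8.5]); the 28.5×21 cube at (5.5, 13) contributes its full rectangle (area 598.50 mm²); Merging all regions: only the 28.5×21 cube at (5.5, 13) is present, so the union is just that shape — area = 598.50 mm²; the sphere at (1.5, 12.5): section is a regular 8-gon, circumradius = √(r²−h²) = √(7.5²−1.54²) = 7.340 (area = (8/2)·7.340²·sin(360°/8) = 152.39 mm²); Taking the first minus the rest: starting from the result so far (598.50 mm²), the r=7.5 sphere at (1.5, 12.5) partially overlaps it — only the 10.43 mm² overlap (of its 152.39 mm²) is removed, clipping the outline — area = 588.07 mm². Checking containment: the cross-section at z = 11.04 is a subset of the cross-section at z = 7.68.

entirely on top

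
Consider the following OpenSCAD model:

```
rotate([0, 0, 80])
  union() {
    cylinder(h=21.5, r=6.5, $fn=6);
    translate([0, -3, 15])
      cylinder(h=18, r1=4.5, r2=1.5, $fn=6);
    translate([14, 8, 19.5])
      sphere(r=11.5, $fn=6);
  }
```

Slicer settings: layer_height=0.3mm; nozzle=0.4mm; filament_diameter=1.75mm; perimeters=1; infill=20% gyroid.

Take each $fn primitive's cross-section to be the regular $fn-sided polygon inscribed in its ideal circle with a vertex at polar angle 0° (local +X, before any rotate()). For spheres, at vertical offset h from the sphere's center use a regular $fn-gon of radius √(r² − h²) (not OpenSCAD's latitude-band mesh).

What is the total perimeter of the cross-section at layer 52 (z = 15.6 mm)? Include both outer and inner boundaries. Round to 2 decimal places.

At z = 15.6 mm: the r=6.5 cylinder contributes a regular 6-gon of circumradius 6.5 (perimeter = 2·6·6.500·sin(180°/6) = 39.00 mm); the cone at (0, -3) (r1=4.5→r2=1.5) has section circumradius 4.400 here — a regular 6-gon (perimeter = 2·6·4.400·sin(180°/6) = 26.40 mm); the sphere at (14, 8): section is a regular 6-gon, circumradius = √(r²−h²) = √(11.5²−3.9²) = 10.819 (perimeter = 2·6·10.819·sin(180°/6) = 64.91 mm); Merging all regions: the regions partially overlap (shared area 44.30 mm²), so the edge portions inside another operand are dropped and the merged outline is re-measured after clipping — boundary = 105.28 mm; (whole slice rotated 80° about Z — lengths, areas and connectivity unchanged). Overall, the cross-section has 2 separate islands. Total boundary length (outer) = 105.28 mm.

105.28 mm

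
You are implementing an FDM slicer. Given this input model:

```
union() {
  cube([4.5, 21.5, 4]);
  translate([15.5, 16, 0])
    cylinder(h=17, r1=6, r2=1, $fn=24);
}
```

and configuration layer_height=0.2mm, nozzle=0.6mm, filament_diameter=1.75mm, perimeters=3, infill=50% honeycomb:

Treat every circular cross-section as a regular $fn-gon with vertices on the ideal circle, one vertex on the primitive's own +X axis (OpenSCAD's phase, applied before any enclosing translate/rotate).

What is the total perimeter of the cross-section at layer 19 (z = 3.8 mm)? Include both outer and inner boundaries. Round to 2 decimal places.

82.59 mm

At z = 3.8 mm: the cube (footprint 4.5×21.5) is included at this height (perimeter 52.00 mm); the cone at (15.5, 16): at t=0.224 of its height the radius interpolates to r₁+(r₂−r₁)t = 4.882, giving a regular 24-gon of that circumradius (perimeter = 2·24·4.882·sin(180°/24) = 30.59 mm); Merging all regions: the 2 present regions are separate (no shared area or edge), so areas and boundary lengths simply add and each stays a separate island — boundary = 82.59 mm. Overall, the cross-section has 2 separate islands. Total boundary length (outer) = 82.59 mm.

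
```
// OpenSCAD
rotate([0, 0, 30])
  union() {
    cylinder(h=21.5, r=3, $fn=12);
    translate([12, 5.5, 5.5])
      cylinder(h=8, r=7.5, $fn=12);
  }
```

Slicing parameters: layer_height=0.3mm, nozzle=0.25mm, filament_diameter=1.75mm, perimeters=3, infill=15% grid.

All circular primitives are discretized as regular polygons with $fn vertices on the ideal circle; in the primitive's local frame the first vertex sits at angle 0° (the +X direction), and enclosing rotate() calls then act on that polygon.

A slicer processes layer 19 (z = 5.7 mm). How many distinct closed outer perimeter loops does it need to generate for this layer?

2

At z = 5.7 mm: the r=3 cylinder contributes a regular 12-gon of circumradius 3; the r=7.5 cylinder at (12, 5.5) gives a regular 12-gon of circumradius 7.5 (constant along its height); Taking the union: the 2 present regions are separate (no shared area or edge), so areas and boundary lengths simply add and each stays a separate island — 2 connected regions; (rotated 30° about Z; rotation is an isometry so areas/perimeters/island counts are preserved). The result has 2 disconnected regions.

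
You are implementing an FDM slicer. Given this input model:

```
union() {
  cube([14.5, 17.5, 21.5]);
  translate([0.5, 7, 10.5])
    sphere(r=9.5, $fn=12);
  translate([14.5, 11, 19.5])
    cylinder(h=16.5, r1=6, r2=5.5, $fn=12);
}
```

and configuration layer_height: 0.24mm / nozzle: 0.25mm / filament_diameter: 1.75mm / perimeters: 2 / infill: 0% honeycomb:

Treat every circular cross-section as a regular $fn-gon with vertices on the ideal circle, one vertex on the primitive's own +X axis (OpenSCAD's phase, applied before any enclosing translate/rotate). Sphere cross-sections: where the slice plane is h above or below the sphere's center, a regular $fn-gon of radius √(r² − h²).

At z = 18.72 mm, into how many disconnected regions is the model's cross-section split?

At z = 18.72 mm: the cube (footprint 14.5×17.5) is included at this height; the r=9.5 sphere at (0.5, 7) slices to a regular 12-gon of circumradius 4.763 (√(r²−h²) with h=8.22 from center); the cone at (14.5, 11) is absent (z outside [19.5, 36]); Taking the union: the regions partially overlap (shared area 38.72 mm²), so overlapping operands fuse into one piece — 1 connected region. The result has 1 disconnected region.

1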